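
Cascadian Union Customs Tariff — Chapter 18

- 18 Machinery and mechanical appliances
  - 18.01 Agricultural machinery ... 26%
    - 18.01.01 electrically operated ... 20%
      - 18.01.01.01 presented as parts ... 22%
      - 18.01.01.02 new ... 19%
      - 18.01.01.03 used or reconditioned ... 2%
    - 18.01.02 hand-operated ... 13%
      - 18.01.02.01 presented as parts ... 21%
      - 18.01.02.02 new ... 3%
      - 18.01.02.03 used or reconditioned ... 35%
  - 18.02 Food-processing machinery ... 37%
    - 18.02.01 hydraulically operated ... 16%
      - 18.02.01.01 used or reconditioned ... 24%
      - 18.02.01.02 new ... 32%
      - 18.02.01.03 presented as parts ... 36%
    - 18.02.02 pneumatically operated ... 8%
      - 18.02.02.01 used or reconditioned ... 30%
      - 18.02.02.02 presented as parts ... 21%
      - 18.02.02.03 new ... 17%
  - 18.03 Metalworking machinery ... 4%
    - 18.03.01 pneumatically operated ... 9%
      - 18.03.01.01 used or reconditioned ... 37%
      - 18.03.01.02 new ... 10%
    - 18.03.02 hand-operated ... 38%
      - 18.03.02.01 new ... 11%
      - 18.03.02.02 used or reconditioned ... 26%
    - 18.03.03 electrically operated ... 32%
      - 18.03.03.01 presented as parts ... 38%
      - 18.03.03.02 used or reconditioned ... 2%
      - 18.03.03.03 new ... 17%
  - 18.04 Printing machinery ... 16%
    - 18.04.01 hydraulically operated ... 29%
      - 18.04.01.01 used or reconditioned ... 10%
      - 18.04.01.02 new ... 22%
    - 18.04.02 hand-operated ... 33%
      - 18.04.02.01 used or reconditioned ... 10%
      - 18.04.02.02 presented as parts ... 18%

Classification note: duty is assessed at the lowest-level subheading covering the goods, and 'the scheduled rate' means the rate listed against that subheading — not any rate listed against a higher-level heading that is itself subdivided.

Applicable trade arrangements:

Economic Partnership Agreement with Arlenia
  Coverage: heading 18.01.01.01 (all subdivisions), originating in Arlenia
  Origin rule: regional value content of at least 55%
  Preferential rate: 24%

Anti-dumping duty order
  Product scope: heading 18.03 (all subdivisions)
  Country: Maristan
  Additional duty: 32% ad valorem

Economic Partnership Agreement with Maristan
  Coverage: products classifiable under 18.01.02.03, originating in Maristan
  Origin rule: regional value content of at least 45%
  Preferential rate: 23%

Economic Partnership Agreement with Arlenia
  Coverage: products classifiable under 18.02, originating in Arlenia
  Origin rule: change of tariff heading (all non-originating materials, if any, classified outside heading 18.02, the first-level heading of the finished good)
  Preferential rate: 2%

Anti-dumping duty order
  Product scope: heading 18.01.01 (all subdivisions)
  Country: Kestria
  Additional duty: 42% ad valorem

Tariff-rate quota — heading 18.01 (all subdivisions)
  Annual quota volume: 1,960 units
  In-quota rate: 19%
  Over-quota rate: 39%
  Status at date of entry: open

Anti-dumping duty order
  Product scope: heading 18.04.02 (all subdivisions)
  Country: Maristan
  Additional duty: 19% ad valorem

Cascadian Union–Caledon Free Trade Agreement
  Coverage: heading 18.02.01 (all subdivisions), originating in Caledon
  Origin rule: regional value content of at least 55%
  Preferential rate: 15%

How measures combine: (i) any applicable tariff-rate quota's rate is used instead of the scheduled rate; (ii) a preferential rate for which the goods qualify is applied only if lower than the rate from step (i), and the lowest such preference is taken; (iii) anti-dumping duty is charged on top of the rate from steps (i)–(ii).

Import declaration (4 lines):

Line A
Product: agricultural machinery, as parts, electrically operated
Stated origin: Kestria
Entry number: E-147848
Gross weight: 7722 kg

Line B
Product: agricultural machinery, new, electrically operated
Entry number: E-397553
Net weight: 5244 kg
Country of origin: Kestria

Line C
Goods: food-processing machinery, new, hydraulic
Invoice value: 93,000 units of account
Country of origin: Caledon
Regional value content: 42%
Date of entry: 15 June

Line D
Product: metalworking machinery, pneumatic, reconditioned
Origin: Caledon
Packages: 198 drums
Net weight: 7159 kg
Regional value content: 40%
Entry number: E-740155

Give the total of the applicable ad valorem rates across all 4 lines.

191%

Line A: agricultural → 18.01; electrically operated → 18.01.01; as parts → 18.01.01.01. Scheduled 22%. quota on 18.01 open → in-quota 19%; anti-dumping (Kestria, 18.01.01): +42%; total 19% + 42% = 61%. → 61%.
Line B: agricultural → 18.01; electrically operated → 18.01.01; new → 18.01.01.02. Scheduled 19%. quota on 18.01 open → in-quota 19%; anti-dumping (Kestria, 18.01.01): +42%; total 19% + 42% = 61%. → 61%.
Line C: food-processing → 18.02; hydraulic → 18.02.01; new → 18.02.01.02. Scheduled 32%. Caledon agreement on 18.02.01: RVC < 55%. → 32%.
Line D: metalworking → 18.03; pneumatic → 18.03.01; reconditioned → 18.03.01.01. Scheduled 37%. Caledon agreement on 18.02.01: 18.03.01.01 not covered. → 37%.
Sum: 61% + 61% + 32% + 37% = 191%.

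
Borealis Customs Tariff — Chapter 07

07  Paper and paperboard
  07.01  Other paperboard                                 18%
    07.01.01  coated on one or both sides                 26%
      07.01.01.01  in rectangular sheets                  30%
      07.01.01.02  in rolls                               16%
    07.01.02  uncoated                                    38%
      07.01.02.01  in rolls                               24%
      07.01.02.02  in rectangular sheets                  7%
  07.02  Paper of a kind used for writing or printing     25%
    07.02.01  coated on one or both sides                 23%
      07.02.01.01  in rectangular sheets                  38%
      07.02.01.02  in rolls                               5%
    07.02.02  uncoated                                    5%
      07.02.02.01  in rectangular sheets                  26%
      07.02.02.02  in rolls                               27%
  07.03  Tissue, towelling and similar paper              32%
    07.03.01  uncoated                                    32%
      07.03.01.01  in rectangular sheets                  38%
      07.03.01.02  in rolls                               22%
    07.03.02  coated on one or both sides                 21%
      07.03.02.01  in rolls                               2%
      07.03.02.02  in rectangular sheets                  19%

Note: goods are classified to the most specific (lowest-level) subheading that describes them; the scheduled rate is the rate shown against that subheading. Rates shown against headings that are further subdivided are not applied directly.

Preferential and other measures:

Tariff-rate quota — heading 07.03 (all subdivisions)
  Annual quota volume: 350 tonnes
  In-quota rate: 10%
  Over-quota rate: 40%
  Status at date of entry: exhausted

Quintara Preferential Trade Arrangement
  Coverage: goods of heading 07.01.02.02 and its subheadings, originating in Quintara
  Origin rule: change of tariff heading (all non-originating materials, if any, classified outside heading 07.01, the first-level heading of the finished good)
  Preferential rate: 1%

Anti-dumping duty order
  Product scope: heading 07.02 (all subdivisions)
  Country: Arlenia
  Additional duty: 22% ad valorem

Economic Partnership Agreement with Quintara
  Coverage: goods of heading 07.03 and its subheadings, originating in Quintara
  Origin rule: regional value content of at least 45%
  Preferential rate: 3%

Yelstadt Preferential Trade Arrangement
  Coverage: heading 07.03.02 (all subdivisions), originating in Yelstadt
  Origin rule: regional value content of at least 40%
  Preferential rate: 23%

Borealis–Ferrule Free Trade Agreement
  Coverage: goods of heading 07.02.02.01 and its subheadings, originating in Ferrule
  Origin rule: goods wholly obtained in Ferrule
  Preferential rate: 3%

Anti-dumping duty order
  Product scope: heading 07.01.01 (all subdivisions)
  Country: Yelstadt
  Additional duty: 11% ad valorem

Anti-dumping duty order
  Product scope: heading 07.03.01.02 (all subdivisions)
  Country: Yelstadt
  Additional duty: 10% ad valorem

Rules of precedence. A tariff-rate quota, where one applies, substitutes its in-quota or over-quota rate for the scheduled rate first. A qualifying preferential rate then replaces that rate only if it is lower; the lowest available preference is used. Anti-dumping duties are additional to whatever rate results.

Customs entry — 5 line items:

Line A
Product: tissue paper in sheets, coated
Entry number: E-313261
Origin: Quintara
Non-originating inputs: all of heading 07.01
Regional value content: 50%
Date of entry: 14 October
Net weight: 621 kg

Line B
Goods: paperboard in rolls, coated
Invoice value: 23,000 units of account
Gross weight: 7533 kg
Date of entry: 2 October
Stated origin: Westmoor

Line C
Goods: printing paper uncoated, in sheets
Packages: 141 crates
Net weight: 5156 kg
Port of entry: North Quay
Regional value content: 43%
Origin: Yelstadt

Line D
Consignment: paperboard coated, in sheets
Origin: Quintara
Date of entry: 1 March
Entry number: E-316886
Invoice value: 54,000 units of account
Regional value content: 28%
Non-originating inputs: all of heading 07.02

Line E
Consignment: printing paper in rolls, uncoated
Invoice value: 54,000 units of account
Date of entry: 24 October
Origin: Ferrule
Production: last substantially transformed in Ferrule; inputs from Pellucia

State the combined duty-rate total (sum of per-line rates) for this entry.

102%

Line A: tissue paper → 07.03; coated → 07.03.02; in sheets → 07.03.02.02. Scheduled 19%. quota on 07.03 exhausted → over-quota 40%; Quintara agreement on 07.01.02.02: 07.03.02.02 not covered; Quintara agreement on 07.03: RVC ≥ 45% → 3% available; preferential 3%. → 3%.
Line B: paperboard → 07.01; coated → 07.01.01; in rolls → 07.01.01.02. Scheduled 16%. No special measure applies. → 16%.
Line C: printing paper → 07.02; uncoated → 07.02.02; in sheets → 07.02.02.01. Scheduled 26%. Yelstadt agreement on 07.03.02: 07.02.02.01 not covered. → 26%.
Line D: paperboard → 07.01; coated → 07.01.01; in sheets → 07.01.01.01. Scheduled 30%. Quintara agreement on 07.01.02.02: 07.01.01.01 not covered; Quintara agreement on 07.03: 07.01.01.01 not covered. → 30%.
Line E: printing paper → 07.02; uncoated → 07.02.02; in rolls → 07.02.02.02. Scheduled 27%. Ferrule agreement on 07.02.02.01: 07.02.02.02 not covered. → 27%.
Sum: 3% + 16% + 26% + 30% + 27% = 102%.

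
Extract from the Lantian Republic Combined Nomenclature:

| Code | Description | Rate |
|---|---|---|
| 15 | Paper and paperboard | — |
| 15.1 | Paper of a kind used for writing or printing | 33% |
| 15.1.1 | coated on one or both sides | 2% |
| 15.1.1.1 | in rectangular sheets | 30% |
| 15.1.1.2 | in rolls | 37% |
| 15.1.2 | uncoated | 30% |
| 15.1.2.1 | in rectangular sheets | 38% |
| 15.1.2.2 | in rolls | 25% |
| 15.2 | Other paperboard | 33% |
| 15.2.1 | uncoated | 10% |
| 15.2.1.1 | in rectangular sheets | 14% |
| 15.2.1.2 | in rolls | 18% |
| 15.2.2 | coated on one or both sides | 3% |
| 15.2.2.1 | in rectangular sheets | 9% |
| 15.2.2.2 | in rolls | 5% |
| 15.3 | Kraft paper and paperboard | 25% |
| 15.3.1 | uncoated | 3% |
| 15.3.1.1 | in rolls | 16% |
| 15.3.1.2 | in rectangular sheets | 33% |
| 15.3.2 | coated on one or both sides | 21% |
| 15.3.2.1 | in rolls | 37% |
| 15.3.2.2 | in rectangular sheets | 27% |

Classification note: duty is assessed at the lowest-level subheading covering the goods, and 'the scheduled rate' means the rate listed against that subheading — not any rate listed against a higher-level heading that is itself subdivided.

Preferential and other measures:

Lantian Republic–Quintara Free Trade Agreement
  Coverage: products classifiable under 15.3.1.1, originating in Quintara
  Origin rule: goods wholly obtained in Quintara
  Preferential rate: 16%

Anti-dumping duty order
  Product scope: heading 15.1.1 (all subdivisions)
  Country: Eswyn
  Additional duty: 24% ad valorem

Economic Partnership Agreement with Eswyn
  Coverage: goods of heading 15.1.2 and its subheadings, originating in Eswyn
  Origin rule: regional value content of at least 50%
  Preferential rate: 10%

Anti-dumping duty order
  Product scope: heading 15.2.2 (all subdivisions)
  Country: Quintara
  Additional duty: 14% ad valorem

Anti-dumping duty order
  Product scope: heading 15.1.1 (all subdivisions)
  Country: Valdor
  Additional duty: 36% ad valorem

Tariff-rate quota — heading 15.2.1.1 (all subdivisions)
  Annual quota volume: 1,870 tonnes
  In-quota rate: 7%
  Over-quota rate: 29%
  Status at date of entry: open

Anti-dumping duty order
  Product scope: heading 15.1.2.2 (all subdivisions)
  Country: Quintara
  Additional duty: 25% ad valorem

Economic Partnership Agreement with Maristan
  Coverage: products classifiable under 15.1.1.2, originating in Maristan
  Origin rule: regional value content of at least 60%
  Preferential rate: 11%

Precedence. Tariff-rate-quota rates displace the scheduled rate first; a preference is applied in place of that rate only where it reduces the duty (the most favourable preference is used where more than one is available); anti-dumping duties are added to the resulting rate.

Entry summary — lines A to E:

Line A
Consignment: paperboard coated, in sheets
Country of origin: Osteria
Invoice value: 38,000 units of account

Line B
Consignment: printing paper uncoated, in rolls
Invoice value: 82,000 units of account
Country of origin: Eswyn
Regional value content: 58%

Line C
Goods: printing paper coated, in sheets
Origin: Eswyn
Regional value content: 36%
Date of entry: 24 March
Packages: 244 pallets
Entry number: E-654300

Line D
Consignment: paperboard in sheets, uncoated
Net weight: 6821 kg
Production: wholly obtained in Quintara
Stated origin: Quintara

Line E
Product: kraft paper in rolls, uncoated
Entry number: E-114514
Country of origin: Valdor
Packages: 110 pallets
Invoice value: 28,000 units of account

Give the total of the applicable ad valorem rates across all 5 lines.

96%

Line A: paperboard → 15.2; coated → 15.2.2; in sheets → 15.2.2.1. Scheduled 9%. No special measure applies. → 9%.
Line B: printing paper → 15.1; uncoated → 15.1.2; in rolls → 15.1.2.2. Scheduled 25%. Eswyn agreement on 15.1.2: RVC ≥ 50% → 10% available; preferential 10%. → 10%.
Line C: printing paper → 15.1; coated → 15.1.1; in sheets → 15.1.1.1. Scheduled 30%. Eswyn agreement on 15.1.2: 15.1.1.1 not covered; anti-dumping (Eswyn, 15.1.1): +24%; total 30% + 24% = 54%. → 54%.
Line D: paperboard → 15.2; uncoated → 15.2.1; in sheets → 15.2.1.1. Scheduled 14%. quota on 15.2.1.1 open → in-quota 7%; Quintara agreement on 15.3.1.1: 15.2.1.1 not covered. → 7%.
Line E: kraft paper → 15.3; uncoated → 15.3.1; in rolls → 15.3.1.1. Scheduled 16%. No special measure applies. → 16%.
Sum: 9% + 10% + 54% + 7% + 16% = 96%.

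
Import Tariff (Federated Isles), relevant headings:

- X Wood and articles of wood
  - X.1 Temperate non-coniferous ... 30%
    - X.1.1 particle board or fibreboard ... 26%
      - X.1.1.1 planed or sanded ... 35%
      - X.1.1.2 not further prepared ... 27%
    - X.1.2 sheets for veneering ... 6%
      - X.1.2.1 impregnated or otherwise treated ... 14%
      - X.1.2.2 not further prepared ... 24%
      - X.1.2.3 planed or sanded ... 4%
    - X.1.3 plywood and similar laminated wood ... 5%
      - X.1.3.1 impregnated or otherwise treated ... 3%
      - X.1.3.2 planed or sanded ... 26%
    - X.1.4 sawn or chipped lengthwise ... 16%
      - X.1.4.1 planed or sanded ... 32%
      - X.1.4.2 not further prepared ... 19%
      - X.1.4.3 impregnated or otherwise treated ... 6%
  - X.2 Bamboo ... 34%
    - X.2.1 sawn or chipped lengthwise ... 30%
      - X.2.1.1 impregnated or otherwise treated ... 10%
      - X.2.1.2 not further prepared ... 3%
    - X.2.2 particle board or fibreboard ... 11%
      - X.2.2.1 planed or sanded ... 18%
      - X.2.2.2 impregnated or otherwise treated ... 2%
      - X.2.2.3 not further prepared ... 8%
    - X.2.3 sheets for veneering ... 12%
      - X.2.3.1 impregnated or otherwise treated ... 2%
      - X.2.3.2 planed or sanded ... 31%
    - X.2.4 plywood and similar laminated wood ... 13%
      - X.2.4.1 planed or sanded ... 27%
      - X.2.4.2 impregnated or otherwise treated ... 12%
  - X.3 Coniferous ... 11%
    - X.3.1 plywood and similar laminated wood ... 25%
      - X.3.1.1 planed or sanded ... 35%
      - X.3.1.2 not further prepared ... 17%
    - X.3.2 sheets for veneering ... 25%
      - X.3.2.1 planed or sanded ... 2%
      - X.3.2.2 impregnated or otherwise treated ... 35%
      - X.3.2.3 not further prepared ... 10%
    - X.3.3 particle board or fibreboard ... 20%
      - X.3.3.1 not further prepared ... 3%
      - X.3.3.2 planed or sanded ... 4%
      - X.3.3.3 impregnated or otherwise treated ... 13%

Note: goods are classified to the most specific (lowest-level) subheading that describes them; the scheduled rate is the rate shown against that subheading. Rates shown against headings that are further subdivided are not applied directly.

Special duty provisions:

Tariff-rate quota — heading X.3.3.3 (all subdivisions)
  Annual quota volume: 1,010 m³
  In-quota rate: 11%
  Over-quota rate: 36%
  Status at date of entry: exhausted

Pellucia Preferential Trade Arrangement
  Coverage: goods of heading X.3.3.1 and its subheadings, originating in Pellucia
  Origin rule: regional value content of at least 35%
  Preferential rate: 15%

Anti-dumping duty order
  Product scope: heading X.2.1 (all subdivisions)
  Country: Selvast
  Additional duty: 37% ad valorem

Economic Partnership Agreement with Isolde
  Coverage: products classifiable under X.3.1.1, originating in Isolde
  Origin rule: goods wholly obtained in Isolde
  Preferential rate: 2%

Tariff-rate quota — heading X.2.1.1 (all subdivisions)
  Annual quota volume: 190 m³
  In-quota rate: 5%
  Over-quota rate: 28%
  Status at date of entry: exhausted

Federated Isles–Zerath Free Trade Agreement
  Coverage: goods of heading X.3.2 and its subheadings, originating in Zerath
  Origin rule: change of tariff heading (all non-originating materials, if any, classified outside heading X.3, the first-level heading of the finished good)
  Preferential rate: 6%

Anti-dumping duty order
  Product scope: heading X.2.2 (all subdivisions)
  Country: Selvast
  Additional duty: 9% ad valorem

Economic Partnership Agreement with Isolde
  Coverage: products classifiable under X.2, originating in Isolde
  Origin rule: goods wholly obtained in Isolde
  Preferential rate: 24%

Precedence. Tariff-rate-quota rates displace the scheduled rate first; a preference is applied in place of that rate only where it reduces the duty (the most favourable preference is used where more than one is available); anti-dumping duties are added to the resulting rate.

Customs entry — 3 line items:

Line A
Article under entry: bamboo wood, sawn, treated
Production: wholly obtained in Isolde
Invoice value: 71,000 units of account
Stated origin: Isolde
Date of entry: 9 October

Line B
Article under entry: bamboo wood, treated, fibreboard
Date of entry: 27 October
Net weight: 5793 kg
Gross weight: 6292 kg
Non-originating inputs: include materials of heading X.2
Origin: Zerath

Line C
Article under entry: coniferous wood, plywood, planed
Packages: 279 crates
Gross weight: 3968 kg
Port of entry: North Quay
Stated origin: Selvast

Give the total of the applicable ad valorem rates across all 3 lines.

61%

Line A: bamboo → X.2; sawn → X.2.1; treated → X.2.1.1. Scheduled 10%. quota on X.2.1.1 exhausted → over-quota 28%; Isolde agreement on X.3.1.1: X.2.1.1 not covered; Isolde agreement on X.2: wholly obtained → 24% available; preferential 24%. → 24%.
Line B: bamboo → X.2; fibreboard → X.2.2; treated → X.2.2.2. Scheduled 2%. Zerath agreement on X.3.2: X.2.2.2 not covered. → 2%.
Line C: coniferous → X.3; plywood → X.3.1; planed → X.3.1.1. Scheduled 35%. No special measure applies. → 35%.
Sum: 24% + 2% + 35% = 61%.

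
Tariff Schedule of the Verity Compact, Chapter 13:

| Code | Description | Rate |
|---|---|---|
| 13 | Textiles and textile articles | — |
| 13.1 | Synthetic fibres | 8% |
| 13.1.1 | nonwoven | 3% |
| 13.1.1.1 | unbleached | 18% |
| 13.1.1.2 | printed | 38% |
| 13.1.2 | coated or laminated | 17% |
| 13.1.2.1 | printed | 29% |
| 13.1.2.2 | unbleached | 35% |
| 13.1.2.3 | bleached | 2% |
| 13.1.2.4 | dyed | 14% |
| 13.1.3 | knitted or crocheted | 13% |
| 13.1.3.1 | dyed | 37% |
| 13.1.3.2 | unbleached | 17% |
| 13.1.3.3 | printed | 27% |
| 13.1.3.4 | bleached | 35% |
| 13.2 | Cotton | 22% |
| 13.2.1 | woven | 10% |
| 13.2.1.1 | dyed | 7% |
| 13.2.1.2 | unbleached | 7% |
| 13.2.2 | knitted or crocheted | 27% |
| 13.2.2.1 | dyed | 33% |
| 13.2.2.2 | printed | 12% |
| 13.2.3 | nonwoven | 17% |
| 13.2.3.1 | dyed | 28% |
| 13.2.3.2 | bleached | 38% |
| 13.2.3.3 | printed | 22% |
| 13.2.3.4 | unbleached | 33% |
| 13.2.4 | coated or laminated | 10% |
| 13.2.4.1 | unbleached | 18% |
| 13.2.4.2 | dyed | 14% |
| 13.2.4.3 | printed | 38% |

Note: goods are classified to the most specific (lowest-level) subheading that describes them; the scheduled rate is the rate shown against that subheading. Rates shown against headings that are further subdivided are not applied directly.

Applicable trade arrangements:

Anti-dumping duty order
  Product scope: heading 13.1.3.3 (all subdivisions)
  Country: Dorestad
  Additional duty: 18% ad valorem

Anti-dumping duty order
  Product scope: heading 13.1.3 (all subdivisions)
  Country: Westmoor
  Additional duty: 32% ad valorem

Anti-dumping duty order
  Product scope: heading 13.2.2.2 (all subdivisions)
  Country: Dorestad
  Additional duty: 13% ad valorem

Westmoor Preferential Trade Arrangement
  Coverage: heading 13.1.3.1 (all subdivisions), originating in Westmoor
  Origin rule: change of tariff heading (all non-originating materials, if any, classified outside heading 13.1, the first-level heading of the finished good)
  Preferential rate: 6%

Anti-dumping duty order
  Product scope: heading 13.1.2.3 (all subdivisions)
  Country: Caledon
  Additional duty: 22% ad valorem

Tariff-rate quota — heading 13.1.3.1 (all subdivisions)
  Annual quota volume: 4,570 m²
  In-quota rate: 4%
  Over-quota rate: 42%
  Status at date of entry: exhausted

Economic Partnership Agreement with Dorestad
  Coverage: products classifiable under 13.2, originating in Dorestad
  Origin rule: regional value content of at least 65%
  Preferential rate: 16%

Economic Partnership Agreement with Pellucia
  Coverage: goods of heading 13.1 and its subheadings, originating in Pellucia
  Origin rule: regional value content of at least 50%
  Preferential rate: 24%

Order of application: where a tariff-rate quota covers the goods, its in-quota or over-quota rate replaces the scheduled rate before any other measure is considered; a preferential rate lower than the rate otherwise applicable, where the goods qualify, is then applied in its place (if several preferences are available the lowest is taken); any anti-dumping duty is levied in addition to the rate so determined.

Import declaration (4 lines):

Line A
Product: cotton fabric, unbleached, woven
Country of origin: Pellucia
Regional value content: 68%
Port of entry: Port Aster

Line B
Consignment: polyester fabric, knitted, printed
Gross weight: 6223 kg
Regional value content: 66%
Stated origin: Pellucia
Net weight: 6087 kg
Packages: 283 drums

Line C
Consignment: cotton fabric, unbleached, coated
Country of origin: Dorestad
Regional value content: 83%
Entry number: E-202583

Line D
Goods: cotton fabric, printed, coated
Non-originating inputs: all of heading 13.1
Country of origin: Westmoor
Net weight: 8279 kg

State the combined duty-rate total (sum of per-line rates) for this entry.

85%

Line A: cotton → 13.2; woven → 13.2.1; unbleached → 13.2.1.2. Scheduled 7%. Pellucia agreement on 13.1: 13.2.1.2 not covered. → 7%.
Line B: polyester → 13.1; knitted → 13.1.3; printed → 13.1.3.3. Scheduled 27%. Pellucia agreement on 13.1: RVC ≥ 50% → 24% available; preferential 24%. → 24%.
Line C: cotton → 13.2; coated → 13.2.4; unbleached → 13.2.4.1. Scheduled 18%. Dorestad agreement on 13.2: RVC ≥ 65% → 16% available; preferential 16%. → 16%.
Line D: cotton → 13.2; coated → 13.2.4; printed → 13.2.4.3. Scheduled 38%. Westmoor agreement on 13.1.3.1: 13.2.4.3 not covered. → 38%.
Sum: 7% + 24% + 16% + 38% = 85%.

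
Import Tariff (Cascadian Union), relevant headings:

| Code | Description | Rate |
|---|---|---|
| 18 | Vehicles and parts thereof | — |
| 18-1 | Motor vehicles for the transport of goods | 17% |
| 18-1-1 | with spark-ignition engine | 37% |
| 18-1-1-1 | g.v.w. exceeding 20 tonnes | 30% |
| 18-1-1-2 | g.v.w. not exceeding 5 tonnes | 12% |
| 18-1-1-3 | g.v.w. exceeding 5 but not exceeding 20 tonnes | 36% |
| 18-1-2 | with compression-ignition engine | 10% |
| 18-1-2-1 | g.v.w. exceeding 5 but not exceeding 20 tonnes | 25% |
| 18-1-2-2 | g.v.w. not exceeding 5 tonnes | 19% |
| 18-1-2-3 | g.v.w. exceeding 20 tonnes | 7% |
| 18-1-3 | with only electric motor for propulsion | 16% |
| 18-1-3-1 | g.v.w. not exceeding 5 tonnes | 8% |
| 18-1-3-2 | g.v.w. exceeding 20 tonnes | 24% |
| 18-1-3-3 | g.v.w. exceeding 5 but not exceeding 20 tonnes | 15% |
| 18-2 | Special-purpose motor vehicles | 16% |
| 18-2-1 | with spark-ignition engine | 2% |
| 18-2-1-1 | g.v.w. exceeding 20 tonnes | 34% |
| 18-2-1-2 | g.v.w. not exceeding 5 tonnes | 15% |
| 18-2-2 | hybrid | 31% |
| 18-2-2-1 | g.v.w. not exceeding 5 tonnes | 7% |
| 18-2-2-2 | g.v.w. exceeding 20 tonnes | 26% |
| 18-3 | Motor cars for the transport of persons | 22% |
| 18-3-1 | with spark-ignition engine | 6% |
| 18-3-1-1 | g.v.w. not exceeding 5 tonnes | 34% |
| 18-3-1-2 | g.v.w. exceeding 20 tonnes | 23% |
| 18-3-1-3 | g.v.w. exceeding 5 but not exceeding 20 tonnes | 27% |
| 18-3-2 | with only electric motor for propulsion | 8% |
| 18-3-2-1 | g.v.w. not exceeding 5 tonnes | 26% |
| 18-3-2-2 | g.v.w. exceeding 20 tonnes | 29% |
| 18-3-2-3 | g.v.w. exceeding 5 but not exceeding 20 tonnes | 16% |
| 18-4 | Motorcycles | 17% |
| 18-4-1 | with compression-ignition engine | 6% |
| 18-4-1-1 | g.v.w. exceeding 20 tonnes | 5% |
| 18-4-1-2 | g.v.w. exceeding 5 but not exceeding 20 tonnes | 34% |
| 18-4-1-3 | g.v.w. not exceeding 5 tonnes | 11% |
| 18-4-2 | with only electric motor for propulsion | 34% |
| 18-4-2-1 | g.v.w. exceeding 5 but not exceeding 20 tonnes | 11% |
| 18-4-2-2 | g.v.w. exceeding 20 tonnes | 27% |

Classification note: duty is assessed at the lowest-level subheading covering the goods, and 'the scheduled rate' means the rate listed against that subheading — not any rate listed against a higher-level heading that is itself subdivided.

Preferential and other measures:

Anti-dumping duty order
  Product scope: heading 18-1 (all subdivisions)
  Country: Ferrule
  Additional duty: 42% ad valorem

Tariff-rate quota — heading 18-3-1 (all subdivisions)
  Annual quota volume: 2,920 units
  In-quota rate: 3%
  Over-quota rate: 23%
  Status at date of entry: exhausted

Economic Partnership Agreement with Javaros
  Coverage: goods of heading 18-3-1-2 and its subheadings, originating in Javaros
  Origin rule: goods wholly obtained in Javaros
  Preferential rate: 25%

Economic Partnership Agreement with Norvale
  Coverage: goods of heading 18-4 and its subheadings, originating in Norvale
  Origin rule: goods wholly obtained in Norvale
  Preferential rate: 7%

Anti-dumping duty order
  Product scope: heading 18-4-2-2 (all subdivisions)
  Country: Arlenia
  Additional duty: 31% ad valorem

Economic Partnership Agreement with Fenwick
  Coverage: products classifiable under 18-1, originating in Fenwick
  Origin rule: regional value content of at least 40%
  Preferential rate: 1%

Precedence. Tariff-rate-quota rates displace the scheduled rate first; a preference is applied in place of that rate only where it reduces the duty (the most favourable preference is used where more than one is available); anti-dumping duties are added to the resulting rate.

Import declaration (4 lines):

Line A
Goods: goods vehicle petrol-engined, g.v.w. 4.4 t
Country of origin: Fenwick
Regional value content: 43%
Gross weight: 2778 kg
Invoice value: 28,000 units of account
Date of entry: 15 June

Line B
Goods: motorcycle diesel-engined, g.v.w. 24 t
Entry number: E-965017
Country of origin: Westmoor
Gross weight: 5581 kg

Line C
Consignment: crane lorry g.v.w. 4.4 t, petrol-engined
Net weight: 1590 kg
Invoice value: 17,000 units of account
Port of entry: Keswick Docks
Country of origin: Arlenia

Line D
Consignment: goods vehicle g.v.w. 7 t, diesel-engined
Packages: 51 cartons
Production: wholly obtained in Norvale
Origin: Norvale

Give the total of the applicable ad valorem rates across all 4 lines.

46%

Line A: goods vehicle → 18-1; petrol-engined → 18-1-1; g.v.w. 4.4 t → 18-1-1-2. Scheduled 12%. Fenwick agreement on 18-1: RVC ≥ 40% → 1% available; preferential 1%. → 1%.
Line B: motorcycle → 18-4; diesel-engined → 18-4-1; g.v.w. 24 t → 18-4-1-1. Scheduled 5%. No special measure applies. → 5%.
Line C: crane lorry → 18-2; petrol-engined → 18-2-1; g.v.w. 4.4 t → 18-2-1-2. Scheduled 15%. No special measure applies. → 15%.
Line D: goods vehicle → 18-1; diesel-engined → 18-1-2; g.v.w. 7 t → 18-1-2-1. Scheduled 25%. Norvale agreement on 18-4: 18-1-2-1 not covered. → 25%.
Sum: 1% + 5% + 15% + 25% = 46%.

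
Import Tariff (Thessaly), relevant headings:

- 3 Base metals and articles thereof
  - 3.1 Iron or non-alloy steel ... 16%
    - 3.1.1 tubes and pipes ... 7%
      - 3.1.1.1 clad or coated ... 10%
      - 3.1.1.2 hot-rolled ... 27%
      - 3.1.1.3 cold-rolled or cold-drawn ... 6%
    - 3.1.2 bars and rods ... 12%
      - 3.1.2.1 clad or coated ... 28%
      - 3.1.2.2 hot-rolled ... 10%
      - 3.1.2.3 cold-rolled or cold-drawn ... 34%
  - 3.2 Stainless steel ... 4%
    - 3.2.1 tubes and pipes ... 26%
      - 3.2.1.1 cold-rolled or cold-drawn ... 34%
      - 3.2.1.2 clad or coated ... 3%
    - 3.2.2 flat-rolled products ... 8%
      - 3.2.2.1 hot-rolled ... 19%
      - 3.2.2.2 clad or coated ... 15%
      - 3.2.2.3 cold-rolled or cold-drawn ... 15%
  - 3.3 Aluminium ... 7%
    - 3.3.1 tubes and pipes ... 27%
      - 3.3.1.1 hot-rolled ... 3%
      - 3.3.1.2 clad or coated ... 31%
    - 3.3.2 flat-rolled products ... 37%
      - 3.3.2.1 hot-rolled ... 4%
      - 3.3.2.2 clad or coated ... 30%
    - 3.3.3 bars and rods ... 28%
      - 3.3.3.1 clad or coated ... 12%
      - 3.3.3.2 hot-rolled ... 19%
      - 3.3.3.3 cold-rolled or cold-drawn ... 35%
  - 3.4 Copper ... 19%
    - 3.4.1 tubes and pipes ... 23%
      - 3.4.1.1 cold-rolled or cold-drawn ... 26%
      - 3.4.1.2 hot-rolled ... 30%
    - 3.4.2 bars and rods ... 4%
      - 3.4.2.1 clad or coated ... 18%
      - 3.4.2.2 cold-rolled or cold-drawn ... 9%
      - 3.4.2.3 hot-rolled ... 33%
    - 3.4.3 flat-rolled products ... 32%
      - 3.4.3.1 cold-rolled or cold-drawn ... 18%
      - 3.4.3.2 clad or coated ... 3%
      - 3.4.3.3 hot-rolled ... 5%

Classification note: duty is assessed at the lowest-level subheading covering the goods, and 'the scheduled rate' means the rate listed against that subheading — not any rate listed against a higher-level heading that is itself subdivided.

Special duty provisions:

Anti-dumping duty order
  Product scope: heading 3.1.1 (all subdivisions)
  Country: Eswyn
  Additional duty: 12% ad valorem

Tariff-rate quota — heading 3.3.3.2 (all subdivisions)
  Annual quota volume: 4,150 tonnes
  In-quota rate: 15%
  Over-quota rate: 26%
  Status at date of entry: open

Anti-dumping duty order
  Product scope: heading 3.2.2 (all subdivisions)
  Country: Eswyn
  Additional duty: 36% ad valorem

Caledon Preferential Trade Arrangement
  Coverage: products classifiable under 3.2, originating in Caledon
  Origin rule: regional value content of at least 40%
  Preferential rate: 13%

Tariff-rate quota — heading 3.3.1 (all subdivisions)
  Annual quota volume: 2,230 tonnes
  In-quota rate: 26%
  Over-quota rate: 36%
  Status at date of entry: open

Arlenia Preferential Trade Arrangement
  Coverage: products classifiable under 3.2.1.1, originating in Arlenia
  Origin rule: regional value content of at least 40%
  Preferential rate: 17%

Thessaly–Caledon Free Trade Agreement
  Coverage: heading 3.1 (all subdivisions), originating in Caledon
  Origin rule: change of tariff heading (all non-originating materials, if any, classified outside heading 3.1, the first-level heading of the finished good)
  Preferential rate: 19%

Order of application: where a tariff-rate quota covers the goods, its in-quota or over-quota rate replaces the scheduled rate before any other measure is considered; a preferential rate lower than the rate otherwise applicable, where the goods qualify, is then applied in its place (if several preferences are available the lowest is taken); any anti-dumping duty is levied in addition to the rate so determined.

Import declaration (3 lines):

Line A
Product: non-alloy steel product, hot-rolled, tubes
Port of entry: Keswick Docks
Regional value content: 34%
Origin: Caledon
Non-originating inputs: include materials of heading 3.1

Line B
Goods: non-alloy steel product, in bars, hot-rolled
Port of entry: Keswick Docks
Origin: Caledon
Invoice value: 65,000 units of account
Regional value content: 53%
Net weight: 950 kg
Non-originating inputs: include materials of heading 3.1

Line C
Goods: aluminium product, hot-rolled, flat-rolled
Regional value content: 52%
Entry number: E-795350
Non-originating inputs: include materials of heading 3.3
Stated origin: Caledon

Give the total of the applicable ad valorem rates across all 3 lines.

41%

Line A: non-alloy steel → 3.1; tubes → 3.1.1; hot-rolled → 3.1.1.2. Scheduled 27%. Caledon agreement on 3.2: 3.1.1.2 not covered; Caledon agreement on 3.1: CTH not met. → 27%.
Line B: non-alloy steel → 3.1; in bars → 3.1.2; hot-rolled → 3.1.2.2. Scheduled 10%. Caledon agreement on 3.2: 3.1.2.2 not covered; Caledon agreement on 3.1: CTH not met. → 10%.
Line C: aluminium → 3.3; flat-rolled → 3.3.2; hot-rolled → 3.3.2.1. Scheduled 4%. Caledon agreement on 3.2: 3.3.2.1 not covered; Caledon agreement on 3.1: 3.3.2.1 not covered. → 4%.
Sum: 27% + 10% + 4% = 41%.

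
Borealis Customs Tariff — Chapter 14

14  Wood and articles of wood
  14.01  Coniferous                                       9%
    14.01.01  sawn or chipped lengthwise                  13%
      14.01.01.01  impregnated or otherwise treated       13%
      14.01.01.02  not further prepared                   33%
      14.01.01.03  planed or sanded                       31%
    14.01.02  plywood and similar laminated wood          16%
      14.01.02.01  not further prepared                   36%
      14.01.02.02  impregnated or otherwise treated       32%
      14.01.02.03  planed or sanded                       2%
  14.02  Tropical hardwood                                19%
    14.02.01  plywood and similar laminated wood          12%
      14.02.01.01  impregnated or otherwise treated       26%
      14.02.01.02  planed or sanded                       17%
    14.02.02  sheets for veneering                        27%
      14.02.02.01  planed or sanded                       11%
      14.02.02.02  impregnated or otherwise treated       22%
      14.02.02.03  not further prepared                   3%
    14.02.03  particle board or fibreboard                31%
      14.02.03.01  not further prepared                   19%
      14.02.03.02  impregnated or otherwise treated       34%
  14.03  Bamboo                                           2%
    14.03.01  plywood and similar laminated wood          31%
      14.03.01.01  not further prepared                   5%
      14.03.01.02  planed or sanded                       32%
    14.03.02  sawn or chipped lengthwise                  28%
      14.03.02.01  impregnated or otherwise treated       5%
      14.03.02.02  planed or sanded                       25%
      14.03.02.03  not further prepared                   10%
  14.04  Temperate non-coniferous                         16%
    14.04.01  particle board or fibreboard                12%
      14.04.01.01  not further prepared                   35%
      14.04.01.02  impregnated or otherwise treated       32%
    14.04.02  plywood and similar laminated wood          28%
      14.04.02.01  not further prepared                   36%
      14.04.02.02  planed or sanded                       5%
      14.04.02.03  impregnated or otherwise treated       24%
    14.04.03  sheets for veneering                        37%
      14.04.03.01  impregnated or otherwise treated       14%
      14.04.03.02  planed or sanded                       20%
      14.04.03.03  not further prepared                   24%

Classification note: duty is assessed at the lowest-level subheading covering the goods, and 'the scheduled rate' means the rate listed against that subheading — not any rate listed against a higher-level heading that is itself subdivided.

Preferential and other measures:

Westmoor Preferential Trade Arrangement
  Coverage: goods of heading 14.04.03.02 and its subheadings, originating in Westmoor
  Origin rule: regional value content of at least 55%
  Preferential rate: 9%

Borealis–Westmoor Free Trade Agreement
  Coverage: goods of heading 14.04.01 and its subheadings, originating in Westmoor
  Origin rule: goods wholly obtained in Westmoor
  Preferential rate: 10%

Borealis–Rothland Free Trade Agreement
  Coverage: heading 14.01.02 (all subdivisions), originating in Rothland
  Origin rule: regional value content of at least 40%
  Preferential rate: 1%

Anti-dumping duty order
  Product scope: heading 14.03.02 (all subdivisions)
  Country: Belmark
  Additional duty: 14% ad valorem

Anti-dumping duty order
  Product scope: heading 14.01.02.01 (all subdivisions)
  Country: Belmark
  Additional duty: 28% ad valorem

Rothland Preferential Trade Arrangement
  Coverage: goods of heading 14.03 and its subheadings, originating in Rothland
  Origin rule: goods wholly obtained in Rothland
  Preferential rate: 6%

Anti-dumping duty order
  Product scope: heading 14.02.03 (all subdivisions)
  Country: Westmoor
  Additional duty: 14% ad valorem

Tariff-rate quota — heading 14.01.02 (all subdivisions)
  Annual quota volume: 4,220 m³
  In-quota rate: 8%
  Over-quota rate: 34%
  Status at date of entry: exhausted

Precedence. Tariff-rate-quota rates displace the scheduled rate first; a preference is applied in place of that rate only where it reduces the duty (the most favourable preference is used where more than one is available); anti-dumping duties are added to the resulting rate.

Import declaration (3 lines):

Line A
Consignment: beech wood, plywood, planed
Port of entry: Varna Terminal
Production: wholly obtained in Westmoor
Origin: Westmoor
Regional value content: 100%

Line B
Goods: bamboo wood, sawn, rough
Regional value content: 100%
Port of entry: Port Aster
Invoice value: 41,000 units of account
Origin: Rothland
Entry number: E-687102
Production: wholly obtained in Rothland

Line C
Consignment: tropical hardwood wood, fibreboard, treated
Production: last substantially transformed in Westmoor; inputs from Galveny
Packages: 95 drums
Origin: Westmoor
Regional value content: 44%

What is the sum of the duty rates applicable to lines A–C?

Line A: beech → 14.04; plywood → 14.04.02; planed → 14.04.02.02. Scheduled 5%. Westmoor agreement on 14.04.03.02: 14.04.02.02 not covered; Westmoor agreement on 14.04.01: 14.04.02.02 not covered. → 5%.
Line B: bamboo → 14.03; sawn → 14.03.02; rough → 14.03.02.03. Scheduled 10%. Rothland agreement on 14.01.02: 14.03.02.03 not covered; Rothland agreement on 14.03: wholly obtained → 6% available; preferential 6%. → 6%.
Line C: tropical hardwood → 14.02; fibreboard → 14.02.03; treated → 14.02.03.02. Scheduled 34%. Westmoor agreement on 14.04.03.02: 14.02.03.02 not covered; Westmoor agreement on 14.04.01: 14.02.03.02 not covered; anti-dumping (Westmoor, 14.02.03): +14%; total 34% + 14% = 48%. → 48%.
Sum: 5% + 6% + 48% = 59%.

59%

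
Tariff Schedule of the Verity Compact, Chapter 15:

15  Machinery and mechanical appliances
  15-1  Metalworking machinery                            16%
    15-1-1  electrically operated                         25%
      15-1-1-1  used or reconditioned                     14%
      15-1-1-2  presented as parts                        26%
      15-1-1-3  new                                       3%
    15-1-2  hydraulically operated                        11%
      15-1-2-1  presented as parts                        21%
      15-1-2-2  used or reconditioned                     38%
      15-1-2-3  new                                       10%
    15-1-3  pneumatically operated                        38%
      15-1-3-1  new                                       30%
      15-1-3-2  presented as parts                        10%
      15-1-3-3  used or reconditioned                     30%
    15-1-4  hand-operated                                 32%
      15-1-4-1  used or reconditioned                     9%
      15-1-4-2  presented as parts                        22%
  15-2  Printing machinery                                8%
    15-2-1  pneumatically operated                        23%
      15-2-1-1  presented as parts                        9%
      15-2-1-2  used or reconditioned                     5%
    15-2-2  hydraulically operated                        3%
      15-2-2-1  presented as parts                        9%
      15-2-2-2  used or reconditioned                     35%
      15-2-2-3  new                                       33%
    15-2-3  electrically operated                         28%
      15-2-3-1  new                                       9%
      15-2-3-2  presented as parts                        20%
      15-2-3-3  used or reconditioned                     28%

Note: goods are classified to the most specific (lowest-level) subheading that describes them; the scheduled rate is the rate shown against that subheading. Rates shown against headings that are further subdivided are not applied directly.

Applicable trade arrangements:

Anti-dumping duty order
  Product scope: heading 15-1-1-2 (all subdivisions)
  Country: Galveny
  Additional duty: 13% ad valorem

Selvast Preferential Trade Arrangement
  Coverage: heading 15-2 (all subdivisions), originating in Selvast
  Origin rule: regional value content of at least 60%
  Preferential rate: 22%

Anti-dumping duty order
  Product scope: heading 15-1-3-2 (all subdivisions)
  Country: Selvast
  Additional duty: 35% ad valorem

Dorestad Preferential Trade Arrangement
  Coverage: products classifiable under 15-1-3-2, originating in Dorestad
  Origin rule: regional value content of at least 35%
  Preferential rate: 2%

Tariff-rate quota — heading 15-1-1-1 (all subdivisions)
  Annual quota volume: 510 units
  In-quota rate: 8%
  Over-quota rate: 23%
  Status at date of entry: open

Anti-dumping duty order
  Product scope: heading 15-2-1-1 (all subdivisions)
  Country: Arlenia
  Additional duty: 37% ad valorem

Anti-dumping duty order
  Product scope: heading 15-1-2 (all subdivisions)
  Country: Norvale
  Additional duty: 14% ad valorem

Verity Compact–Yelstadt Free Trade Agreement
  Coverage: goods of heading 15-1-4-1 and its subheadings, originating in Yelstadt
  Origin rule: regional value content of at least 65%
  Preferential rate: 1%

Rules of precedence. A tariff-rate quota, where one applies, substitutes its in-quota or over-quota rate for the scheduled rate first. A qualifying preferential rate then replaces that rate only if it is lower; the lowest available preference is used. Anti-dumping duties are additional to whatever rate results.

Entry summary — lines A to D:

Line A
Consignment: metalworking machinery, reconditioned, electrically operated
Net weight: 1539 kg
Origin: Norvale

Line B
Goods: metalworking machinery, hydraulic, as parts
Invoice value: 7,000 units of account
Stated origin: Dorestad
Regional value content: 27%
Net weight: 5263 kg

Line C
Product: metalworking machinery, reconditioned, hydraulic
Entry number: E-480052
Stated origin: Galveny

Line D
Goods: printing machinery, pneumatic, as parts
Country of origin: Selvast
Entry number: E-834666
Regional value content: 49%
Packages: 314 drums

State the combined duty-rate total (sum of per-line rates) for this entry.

76%

Line A: metalworking → 15-1; electrically operated → 15-1-1; reconditioned → 15-1-1-1. Scheduled 14%. quota on 15-1-1-1 open → in-quota 8%. → 8%.
Line B: metalworking → 15-1; hydraulic → 15-1-2; as parts → 15-1-2-1. Scheduled 21%. Dorestad agreement on 15-1-3-2: 15-1-2-1 not covered. → 21%.
Line C: metalworking → 15-1; hydraulic → 15-1-2; reconditioned → 15-1-2-2. Scheduled 38%. No special measure applies. → 38%.
Line D: printing → 15-2; pneumatic → 15-2-1; as parts → 15-2-1-1. Scheduled 9%. Selvast agreement on 15-2: RVC < 60%. → 9%.
Sum: 8% + 21% + 38% + 9% = 76%.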